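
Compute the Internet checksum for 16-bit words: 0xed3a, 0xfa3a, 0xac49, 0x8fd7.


Sum all words (with carry folding):
+ 0xed3a = 0xed3a
+ 0xfa3a = 0xe775
+ 0xac49 = 0x93bf
+ 0x8fd7 = 0x2397
One's complement: ~0x2397
Checksum = 0xdc68


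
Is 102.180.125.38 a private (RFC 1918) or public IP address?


RFC 1918 private ranges:
  10.0.0.0/8 (10.0.0.0 - 10.255.255.255)
  172.16.0.0/12 (172.16.0.0 - 172.31.255.255)
  192.168.0.0/16 (192.168.0.0 - 192.168.255.255)
Public (not in any RFC 1918 range)


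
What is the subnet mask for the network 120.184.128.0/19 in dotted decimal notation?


/19 means 19 network bits, 13 host bits
Binary: 11111111111111111110000000000000
Mask: 255.255.224.0


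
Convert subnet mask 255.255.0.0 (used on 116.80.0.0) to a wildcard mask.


Subnet mask: 255.255.0.0
Wildcard = 255.255.255.255 - subnet mask
255 - 255 = 0
255 - 255 = 0
255 - 0 = 255
255 - 0 = 255
Wildcard: 0.0.255.255


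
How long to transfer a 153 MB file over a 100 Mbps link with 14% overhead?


Effective throughput = 100 * (1 - 14/100) = 86 Mbps
File size in Mb = 153 * 8 = 1224 Mb
Time = 1224 / 86
Time = 14.2326 seconds


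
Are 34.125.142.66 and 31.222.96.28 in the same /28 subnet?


Mask: 255.255.255.240
34.125.142.66 AND mask = 34.125.142.64
31.222.96.28 AND mask = 31.222.96.16
No, different subnets (34.125.142.64 vs 31.222.96.16)


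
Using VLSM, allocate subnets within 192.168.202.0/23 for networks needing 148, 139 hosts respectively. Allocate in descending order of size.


148 hosts -> /24 (254 usable): 192.168.202.0/24
139 hosts -> /24 (254 usable): 192.168.203.0/24
Allocation: 192.168.202.0/24 (148 hosts, 254 usable); 192.168.203.0/24 (139 hosts, 254 usable)


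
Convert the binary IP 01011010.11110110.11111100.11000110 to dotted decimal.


01011010 = 90
11110110 = 246
11111100 = 252
11000110 = 198
IP: 90.246.252.198


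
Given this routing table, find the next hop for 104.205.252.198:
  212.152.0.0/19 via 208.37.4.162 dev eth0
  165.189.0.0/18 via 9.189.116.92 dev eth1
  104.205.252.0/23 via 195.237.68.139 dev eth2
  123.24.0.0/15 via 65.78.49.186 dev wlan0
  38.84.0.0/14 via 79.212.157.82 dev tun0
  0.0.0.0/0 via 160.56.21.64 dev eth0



Longest prefix match for 104.205.252.198:
  /19 212.152.0.0: no
  /18 165.189.0.0: no
  /23 104.205.252.0: MATCH
  /15 123.24.0.0: no
  /14 38.84.0.0: no
  /0 0.0.0.0: MATCH
Selected: next-hop 195.237.68.139 via eth2 (matched /23)


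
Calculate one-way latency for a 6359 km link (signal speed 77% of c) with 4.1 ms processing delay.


Speed = 0.77 * 3e5 km/s = 231000 km/s
Propagation delay = 6359 / 231000 = 0.0275 s = 27.5281 ms
Processing delay = 4.1 ms
Total one-way latency = 31.6281 ms


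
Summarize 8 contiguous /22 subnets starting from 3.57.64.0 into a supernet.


Original prefix: /22
Number of subnets: 8 = 2^3
New prefix = 22 - 3 = 19
Supernet: 3.57.64.0/19


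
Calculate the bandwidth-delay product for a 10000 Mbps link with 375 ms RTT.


BDP = bandwidth * RTT
= 10000 Mbps * 375 ms
= 10000 * 1e6 * 375 / 1000 bits
= 3750000000 bits
= 468750000 bytes
= 457763.6719 KB
BDP = 3750000000 bits (468750000 bytes)


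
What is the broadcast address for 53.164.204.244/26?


Network: 53.164.204.192/26
Host bits = 6
Set all host bits to 1:
Broadcast: 53.164.204.255


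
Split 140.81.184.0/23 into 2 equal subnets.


New prefix = 23 + 1 = 24
Each subnet has 256 addresses
  140.81.184.0/24
  140.81.185.0/24
Subnets: 140.81.184.0/24, 140.81.185.0/24


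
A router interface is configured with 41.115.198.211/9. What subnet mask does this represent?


/9 means 9 network bits, 23 host bits
Binary: 11111111100000000000000000000000
Mask: 255.128.0.0


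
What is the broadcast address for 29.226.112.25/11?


Network: 29.224.0.0/11
Host bits = 21
Set all host bits to 1:
Broadcast: 29.255.255.255


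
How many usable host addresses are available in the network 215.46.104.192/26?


Host bits = 32 - 26 = 6
Total addresses = 2^6 = 64
Usable = total - 2 (network and broadcast)
Usable hosts: 62


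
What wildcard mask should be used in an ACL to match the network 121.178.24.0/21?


Subnet mask: 255.255.248.0
Wildcard = 255.255.255.255 - subnet mask
255 - 255 = 0
255 - 255 = 0
255 - 248 = 7
255 - 0 = 255
Wildcard: 0.0.7.255


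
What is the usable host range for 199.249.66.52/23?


Network: 199.249.66.0
Broadcast: 199.249.67.255
First usable = network + 1
Last usable = broadcast - 1
Range: 199.249.66.1 to 199.249.67.254


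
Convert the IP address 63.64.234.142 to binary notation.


63 = 00111111
64 = 01000000
234 = 11101010
142 = 10001110
Binary: 00111111.01000000.11101010.10001110


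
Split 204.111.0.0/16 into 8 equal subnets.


New prefix = 16 + 3 = 19
Each subnet has 8192 addresses
  204.111.0.0/19
  204.111.32.0/19
  204.111.64.0/19
  204.111.96.0/19
  204.111.128.0/19
  204.111.160.0/19
  204.111.192.0/19
  204.111.224.0/19
Subnets: 204.111.0.0/19, 204.111.32.0/19, 204.111.64.0/19, 204.111.96.0/19, 204.111.128.0/19, 204.111.160.0/19, 204.111.192.0/19, 204.111.224.0/19


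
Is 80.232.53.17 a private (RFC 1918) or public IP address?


RFC 1918 private ranges:
  10.0.0.0/8 (10.0.0.0 - 10.255.255.255)
  172.16.0.0/12 (172.16.0.0 - 172.31.255.255)
  192.168.0.0/16 (192.168.0.0 - 192.168.255.255)
Public (not in any RFC 1918 range)


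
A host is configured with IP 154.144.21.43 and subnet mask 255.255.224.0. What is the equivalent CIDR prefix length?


Binary: 11111111.11111111.11100000.00000000
Count leading 1s
Prefix: /19


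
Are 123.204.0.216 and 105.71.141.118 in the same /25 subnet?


Mask: 255.255.255.128
123.204.0.216 AND mask = 123.204.0.128
105.71.141.118 AND mask = 105.71.141.0
No, different subnets (123.204.0.128 vs 105.71.141.0)


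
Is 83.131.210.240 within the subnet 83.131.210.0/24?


Subnet network: 83.131.210.0
Test IP AND mask: 83.131.210.0
Yes, 83.131.210.240 is in 83.131.210.0/24


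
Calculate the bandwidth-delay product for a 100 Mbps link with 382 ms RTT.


BDP = bandwidth * RTT
= 100 Mbps * 382 ms
= 100 * 1e6 * 382 / 1000 bits
= 38200000 bits
= 4775000 bytes
= 4663.0859 KB
BDP = 38200000 bits (4775000 bytes)


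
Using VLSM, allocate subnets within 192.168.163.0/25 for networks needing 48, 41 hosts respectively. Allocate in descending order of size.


48 hosts -> /26 (62 usable): 192.168.163.0/26
41 hosts -> /26 (62 usable): 192.168.163.64/26
Allocation: 192.168.163.0/26 (48 hosts, 62 usable); 192.168.163.64/26 (41 hosts, 62 usable)


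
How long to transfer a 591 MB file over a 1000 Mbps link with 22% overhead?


Effective throughput = 1000 * (1 - 22/100) = 780 Mbps
File size in Mb = 591 * 8 = 4728 Mb
Time = 4728 / 780
Time = 6.0615 seconds


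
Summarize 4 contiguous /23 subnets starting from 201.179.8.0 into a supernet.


Original prefix: /23
Number of subnets: 4 = 2^2
New prefix = 23 - 2 = 21
Supernet: 201.179.8.0/21


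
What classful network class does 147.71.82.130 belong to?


First octet: 147
Binary: 10010011
10xxxxxx -> Class B (128-191)
Class B, default mask 255.255.0.0 (/16)


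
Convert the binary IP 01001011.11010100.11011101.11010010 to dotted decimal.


01001011 = 75
11010100 = 212
11011101 = 221
11010010 = 210
IP: 75.212.221.210


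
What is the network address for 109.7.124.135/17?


IP:   01101101.00000111.01111100.10000111
Mask: 11111111.11111111.10000000.00000000
AND operation:
Net:  01101101.00000111.00000000.00000000
Network: 109.7.0.0/17


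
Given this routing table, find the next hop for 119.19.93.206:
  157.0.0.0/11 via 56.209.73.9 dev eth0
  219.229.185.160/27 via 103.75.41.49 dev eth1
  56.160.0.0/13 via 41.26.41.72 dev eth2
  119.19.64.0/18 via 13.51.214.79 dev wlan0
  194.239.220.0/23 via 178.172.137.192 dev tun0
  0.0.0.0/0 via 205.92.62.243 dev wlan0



Longest prefix match for 119.19.93.206:
  /11 157.0.0.0: no
  /27 219.229.185.160: no
  /13 56.160.0.0: no
  /18 119.19.64.0: MATCH
  /23 194.239.220.0: no
  /0 0.0.0.0: MATCH
Selected: next-hop 13.51.214.79 via wlan0 (matched /18)


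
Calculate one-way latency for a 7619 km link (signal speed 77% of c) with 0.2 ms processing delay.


Speed = 0.77 * 3e5 km/s = 231000 km/s
Propagation delay = 7619 / 231000 = 0.033 s = 32.9827 ms
Processing delay = 0.2 ms
Total one-way latency = 33.1827 ms


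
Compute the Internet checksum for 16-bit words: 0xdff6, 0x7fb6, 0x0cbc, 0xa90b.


Sum all words (with carry folding):
+ 0xdff6 = 0xdff6
+ 0x7fb6 = 0x5fad
+ 0x0cbc = 0x6c69
+ 0xa90b = 0x1575
One's complement: ~0x1575
Checksum = 0xea8a


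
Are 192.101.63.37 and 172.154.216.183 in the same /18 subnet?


Mask: 255.255.192.0
192.101.63.37 AND mask = 192.101.0.0
172.154.216.183 AND mask = 172.154.192.0
No, different subnets (192.101.0.0 vs 172.154.192.0)


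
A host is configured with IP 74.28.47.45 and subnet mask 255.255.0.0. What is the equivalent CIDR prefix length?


Binary: 11111111.11111111.00000000.00000000
Count leading 1s
Prefix: /16


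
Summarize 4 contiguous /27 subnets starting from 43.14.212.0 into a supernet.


Original prefix: /27
Number of subnets: 4 = 2^2
New prefix = 27 - 2 = 25
Supernet: 43.14.212.0/25


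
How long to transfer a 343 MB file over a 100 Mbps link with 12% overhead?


Effective throughput = 100 * (1 - 12/100) = 88 Mbps
File size in Mb = 343 * 8 = 2744 Mb
Time = 2744 / 88
Time = 31.1818 seconds


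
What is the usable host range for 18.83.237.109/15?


Network: 18.82.0.0
Broadcast: 18.83.255.255
First usable = network + 1
Last usable = broadcast - 1
Range: 18.82.0.1 to 18.83.255.254


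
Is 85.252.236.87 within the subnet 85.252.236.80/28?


Subnet network: 85.252.236.80
Test IP AND mask: 85.252.236.80
Yes, 85.252.236.87 is in 85.252.236.80/28


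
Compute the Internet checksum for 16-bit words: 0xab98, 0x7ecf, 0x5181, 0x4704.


Sum all words (with carry folding):
+ 0xab98 = 0xab98
+ 0x7ecf = 0x2a68
+ 0x5181 = 0x7be9
+ 0x4704 = 0xc2ed
One's complement: ~0xc2ed
Checksum = 0x3d12


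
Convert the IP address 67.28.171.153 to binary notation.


67 = 01000011
28 = 00011100
171 = 10101011
153 = 10011001
Binary: 01000011.00011100.10101011.10011001


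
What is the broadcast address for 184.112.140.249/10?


Network: 184.64.0.0/10
Host bits = 22
Set all host bits to 1:
Broadcast: 184.127.255.255


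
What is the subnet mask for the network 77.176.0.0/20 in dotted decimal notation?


/20 means 20 network bits, 12 host bits
Binary: 11111111111111111111000000000000
Mask: 255.255.240.0


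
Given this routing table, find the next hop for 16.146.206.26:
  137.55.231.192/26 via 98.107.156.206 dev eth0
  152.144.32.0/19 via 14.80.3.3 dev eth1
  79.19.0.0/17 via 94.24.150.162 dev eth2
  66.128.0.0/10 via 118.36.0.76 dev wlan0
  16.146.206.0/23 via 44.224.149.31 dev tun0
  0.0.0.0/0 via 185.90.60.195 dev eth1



Longest prefix match for 16.146.206.26:
  /26 137.55.231.192: no
  /19 152.144.32.0: no
  /17 79.19.0.0: no
  /10 66.128.0.0: no
  /23 16.146.206.0: MATCH
  /0 0.0.0.0: MATCH
Selected: next-hop 44.224.149.31 via tun0 (matched /23)


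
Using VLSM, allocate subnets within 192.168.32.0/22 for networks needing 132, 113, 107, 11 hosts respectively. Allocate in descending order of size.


132 hosts -> /24 (254 usable): 192.168.32.0/24
113 hosts -> /25 (126 usable): 192.168.33.0/25
107 hosts -> /25 (126 usable): 192.168.33.128/25
11 hosts -> /28 (14 usable): 192.168.34.0/28
Allocation: 192.168.32.0/24 (132 hosts, 254 usable); 192.168.33.0/25 (113 hosts, 126 usable); 192.168.33.128/25 (107 hosts, 126 usable); 192.168.34.0/28 (11 hosts, 14 usable)


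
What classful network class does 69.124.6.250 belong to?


First octet: 69
Binary: 01000101
0xxxxxxx -> Class A (1-126)
Class A, default mask 255.0.0.0 (/8)


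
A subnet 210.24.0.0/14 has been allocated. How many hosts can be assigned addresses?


Host bits = 32 - 14 = 18
Total addresses = 2^18 = 262144
Usable = total - 2 (network and broadcast)
Usable hosts: 262142


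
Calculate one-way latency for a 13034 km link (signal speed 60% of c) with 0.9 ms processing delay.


Speed = 0.6 * 3e5 km/s = 180000 km/s
Propagation delay = 13034 / 180000 = 0.0724 s = 72.4111 ms
Processing delay = 0.9 ms
Total one-way latency = 73.3111 ms


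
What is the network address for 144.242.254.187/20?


IP:   10010000.11110010.11111110.10111011
Mask: 11111111.11111111.11110000.00000000
AND operation:
Net:  10010000.11110010.11110000.00000000
Network: 144.242.240.0/20


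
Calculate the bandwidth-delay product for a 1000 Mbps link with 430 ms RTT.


BDP = bandwidth * RTT
= 1000 Mbps * 430 ms
= 1000 * 1e6 * 430 / 1000 bits
= 430000000 bits
= 53750000 bytes
= 52490.2344 KB
BDP = 430000000 bits (53750000 bytes)


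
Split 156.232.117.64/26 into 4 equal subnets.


New prefix = 26 + 2 = 28
Each subnet has 16 addresses
  156.232.117.64/28
  156.232.117.80/28
  156.232.117.96/28
  156.232.117.112/28
Subnets: 156.232.117.64/28, 156.232.117.80/28, 156.232.117.96/28, 156.232.117.112/28


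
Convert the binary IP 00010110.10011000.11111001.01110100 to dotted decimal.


00010110 = 22
10011000 = 152
11111001 = 249
01110100 = 116
IP: 22.152.249.116


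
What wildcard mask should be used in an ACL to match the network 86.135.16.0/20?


Subnet mask: 255.255.240.0
Wildcard = 255.255.255.255 - subnet mask
255 - 255 = 0
255 - 255 = 0
255 - 240 = 15
255 - 0 = 255
Wildcard: 0.0.15.255


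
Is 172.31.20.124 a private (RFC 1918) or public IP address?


RFC 1918 private ranges:
  10.0.0.0/8 (10.0.0.0 - 10.255.255.255)
  172.16.0.0/12 (172.16.0.0 - 172.31.255.255)
  192.168.0.0/16 (192.168.0.0 - 192.168.255.255)
Private (in 172.16.0.0/12)


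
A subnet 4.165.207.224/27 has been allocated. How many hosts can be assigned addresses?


Host bits = 32 - 27 = 5
Total addresses = 2^5 = 32
Usable = total - 2 (network and broadcast)
Usable hosts: 30


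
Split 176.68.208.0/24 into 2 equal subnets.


New prefix = 24 + 1 = 25
Each subnet has 128 addresses
  176.68.208.0/25
  176.68.208.128/25
Subnets: 176.68.208.0/25, 176.68.208.128/25


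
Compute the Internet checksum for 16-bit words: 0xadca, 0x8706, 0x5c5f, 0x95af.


Sum all words (with carry folding):
+ 0xadca = 0xadca
+ 0x8706 = 0x34d1
+ 0x5c5f = 0x9130
+ 0x95af = 0x26e0
One's complement: ~0x26e0
Checksum = 0xd91f


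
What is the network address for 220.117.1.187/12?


IP:   11011100.01110101.00000001.10111011
Mask: 11111111.11110000.00000000.00000000
AND operation:
Net:  11011100.01110000.00000000.00000000
Network: 220.112.0.0/12


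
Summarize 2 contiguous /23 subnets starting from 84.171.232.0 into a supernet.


Original prefix: /23
Number of subnets: 2 = 2^1
New prefix = 23 - 1 = 22
Supernet: 84.171.232.0/22


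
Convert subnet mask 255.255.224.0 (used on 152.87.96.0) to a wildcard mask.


Subnet mask: 255.255.224.0
Wildcard = 255.255.255.255 - subnet mask
255 - 255 = 0
255 - 255 = 0
255 - 224 = 31
255 - 0 = 255
Wildcard: 0.0.31.255


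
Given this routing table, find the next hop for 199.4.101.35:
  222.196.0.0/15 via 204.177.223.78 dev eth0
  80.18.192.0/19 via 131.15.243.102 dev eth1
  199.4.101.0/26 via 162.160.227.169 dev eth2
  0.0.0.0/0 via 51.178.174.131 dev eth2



Longest prefix match for 199.4.101.35:
  /15 222.196.0.0: no
  /19 80.18.192.0: no
  /26 199.4.101.0: MATCH
  /0 0.0.0.0: MATCH
Selected: next-hop 162.160.227.169 via eth2 (matched /26)


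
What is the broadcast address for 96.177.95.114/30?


Network: 96.177.95.112/30
Host bits = 2
Set all host bits to 1:
Broadcast: 96.177.95.115


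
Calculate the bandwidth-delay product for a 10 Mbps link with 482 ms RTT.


BDP = bandwidth * RTT
= 10 Mbps * 482 ms
= 10 * 1e6 * 482 / 1000 bits
= 4820000 bits
= 602500 bytes
= 588.3789 KB
BDP = 4820000 bits (602500 bytes)


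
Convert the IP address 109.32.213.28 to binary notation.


109 = 01101101
32 = 00100000
213 = 11010101
28 = 00011100
Binary: 01101101.00100000.11010101.00011100


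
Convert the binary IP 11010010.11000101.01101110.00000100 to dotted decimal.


11010010 = 210
11000101 = 197
01101110 = 110
00000100 = 4
IP: 210.197.110.4


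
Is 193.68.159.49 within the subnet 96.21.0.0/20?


Subnet network: 96.21.0.0
Test IP AND mask: 193.68.144.0
No, 193.68.159.49 is not in 96.21.0.0/20


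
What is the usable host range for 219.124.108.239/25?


Network: 219.124.108.128
Broadcast: 219.124.108.255
First usable = network + 1
Last usable = broadcast - 1
Range: 219.124.108.129 to 219.124.108.254


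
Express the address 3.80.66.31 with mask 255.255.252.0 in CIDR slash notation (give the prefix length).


Binary: 11111111.11111111.11111100.00000000
Count leading 1s
Prefix: /22


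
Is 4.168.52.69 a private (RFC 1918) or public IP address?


RFC 1918 private ranges:
  10.0.0.0/8 (10.0.0.0 - 10.255.255.255)
  172.16.0.0/12 (172.16.0.0 - 172.31.255.255)
  192.168.0.0/16 (192.168.0.0 - 192.168.255.255)
Public (not in any RFC 1918 range)


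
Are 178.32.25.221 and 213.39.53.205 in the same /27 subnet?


Mask: 255.255.255.224
178.32.25.221 AND mask = 178.32.25.192
213.39.53.205 AND mask = 213.39.53.192
No, different subnets (178.32.25.192 vs 213.39.53.192)


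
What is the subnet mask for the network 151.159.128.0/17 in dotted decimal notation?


/17 means 17 network bits, 15 host bits
Binary: 11111111111111111000000000000000
Mask: 255.255.128.0


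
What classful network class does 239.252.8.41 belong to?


First octet: 239
Binary: 11101111
1110xxxx -> Class D (224-239)
Class D (multicast), default mask N/A


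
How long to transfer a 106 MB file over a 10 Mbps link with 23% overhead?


Effective throughput = 10 * (1 - 23/100) = 7.7 Mbps
File size in Mb = 106 * 8 = 848 Mb
Time = 848 / 7.7
Time = 110.1299 seconds


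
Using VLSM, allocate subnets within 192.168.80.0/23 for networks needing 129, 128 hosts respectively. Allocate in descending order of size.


129 hosts -> /24 (254 usable): 192.168.80.0/24
128 hosts -> /24 (254 usable): 192.168.81.0/24
Allocation: 192.168.80.0/24 (129 hosts, 254 usable); 192.168.81.0/24 (128 hosts, 254 usable)


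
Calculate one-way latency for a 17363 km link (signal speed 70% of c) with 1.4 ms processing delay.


Speed = 0.7 * 3e5 km/s = 210000 km/s
Propagation delay = 17363 / 210000 = 0.0827 s = 82.681 ms
Processing delay = 1.4 ms
Total one-way latency = 84.081 ms


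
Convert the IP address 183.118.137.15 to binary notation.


183 = 10110111
118 = 01110110
137 = 10001001
15 = 00001111
Binary: 10110111.01110110.10001001.00001111


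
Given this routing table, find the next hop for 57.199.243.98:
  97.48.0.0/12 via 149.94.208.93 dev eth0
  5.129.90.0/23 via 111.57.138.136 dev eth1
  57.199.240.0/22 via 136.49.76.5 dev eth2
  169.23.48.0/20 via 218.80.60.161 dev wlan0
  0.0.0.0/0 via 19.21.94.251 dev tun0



Longest prefix match for 57.199.243.98:
  /12 97.48.0.0: no
  /23 5.129.90.0: no
  /22 57.199.240.0: MATCH
  /20 169.23.48.0: no
  /0 0.0.0.0: MATCH
Selected: next-hop 136.49.76.5 via eth2 (matched /22)


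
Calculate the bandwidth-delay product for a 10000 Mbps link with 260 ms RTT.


BDP = bandwidth * RTT
= 10000 Mbps * 260 ms
= 10000 * 1e6 * 260 / 1000 bits
= 2600000000 bits
= 325000000 bytes
= 317382.8125 KB
BDP = 2600000000 bits (325000000 bytes)


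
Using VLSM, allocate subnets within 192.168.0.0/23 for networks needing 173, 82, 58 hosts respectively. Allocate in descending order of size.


173 hosts -> /24 (254 usable): 192.168.0.0/24
82 hosts -> /25 (126 usable): 192.168.1.0/25
58 hosts -> /26 (62 usable): 192.168.1.128/26
Allocation: 192.168.0.0/24 (173 hosts, 254 usable); 192.168.1.0/25 (82 hosts, 126 usable); 192.168.1.128/26 (58 hosts, 62 usable)


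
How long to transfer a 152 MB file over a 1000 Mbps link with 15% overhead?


Effective throughput = 1000 * (1 - 15/100) = 850 Mbps
File size in Mb = 152 * 8 = 1216 Mb
Time = 1216 / 850
Time = 1.4306 seconds


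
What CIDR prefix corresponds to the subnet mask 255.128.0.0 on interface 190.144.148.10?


Binary: 11111111.10000000.00000000.00000000
Count leading 1s
Prefix: /9


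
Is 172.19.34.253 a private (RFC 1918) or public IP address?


RFC 1918 private ranges:
  10.0.0.0/8 (10.0.0.0 - 10.255.255.255)
  172.16.0.0/12 (172.16.0.0 - 172.31.255.255)
  192.168.0.0/16 (192.168.0.0 - 192.168.255.255)
Private (in 172.16.0.0/12)


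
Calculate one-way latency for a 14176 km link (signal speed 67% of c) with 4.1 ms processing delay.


Speed = 0.67 * 3e5 km/s = 201000 km/s
Propagation delay = 14176 / 201000 = 0.0705 s = 70.5274 ms
Processing delay = 4.1 ms
Total one-way latency = 74.6274 ms


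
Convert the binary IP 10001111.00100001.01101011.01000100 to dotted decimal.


10001111 = 143
00100001 = 33
01101011 = 107
01000100 = 68
IP: 143.33.107.68


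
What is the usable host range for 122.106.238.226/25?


Network: 122.106.238.128
Broadcast: 122.106.238.255
First usable = network + 1
Last usable = broadcast - 1
Range: 122.106.238.129 to 122.106.238.254


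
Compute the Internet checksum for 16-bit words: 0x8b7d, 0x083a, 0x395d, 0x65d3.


Sum all words (with carry folding):
+ 0x8b7d = 0x8b7d
+ 0x083a = 0x93b7
+ 0x395d = 0xcd14
+ 0x65d3 = 0x32e8
One's complement: ~0x32e8
Checksum = 0xcd17


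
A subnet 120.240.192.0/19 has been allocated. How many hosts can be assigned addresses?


Host bits = 32 - 19 = 13
Total addresses = 2^13 = 8192
Usable = total - 2 (network and broadcast)
Usable hosts: 8190


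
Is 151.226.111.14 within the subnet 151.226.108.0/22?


Subnet network: 151.226.108.0
Test IP AND mask: 151.226.108.0
Yes, 151.226.111.14 is in 151.226.108.0/22


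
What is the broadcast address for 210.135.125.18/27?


Network: 210.135.125.0/27
Host bits = 5
Set all host bits to 1:
Broadcast: 210.135.125.31


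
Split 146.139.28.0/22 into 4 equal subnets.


New prefix = 22 + 2 = 24
Each subnet has 256 addresses
  146.139.28.0/24
  146.139.29.0/24
  146.139.30.0/24
  146.139.31.0/24
Subnets: 146.139.28.0/24, 146.139.29.0/24, 146.139.30.0/24, 146.139.31.0/24


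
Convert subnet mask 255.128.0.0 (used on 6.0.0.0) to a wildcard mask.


Subnet mask: 255.128.0.0
Wildcard = 255.255.255.255 - subnet mask
255 - 255 = 0
255 - 128 = 127
255 - 0 = 255
255 - 0 = 255
Wildcard: 0.127.255.255


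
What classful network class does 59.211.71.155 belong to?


First octet: 59
Binary: 00111011
0xxxxxxx -> Class A (1-126)
Class A, default mask 255.0.0.0 (/8)


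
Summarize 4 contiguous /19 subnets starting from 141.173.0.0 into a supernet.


Original prefix: /19
Number of subnets: 4 = 2^2
New prefix = 19 - 2 = 17
Supernet: 141.173.0.0/17


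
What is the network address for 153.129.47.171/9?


IP:   10011001.10000001.00101111.10101011
Mask: 11111111.10000000.00000000.00000000
AND operation:
Net:  10011001.10000000.00000000.00000000
Network: 153.128.0.0/9


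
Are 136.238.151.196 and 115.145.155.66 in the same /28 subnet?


Mask: 255.255.255.240
136.238.151.196 AND mask = 136.238.151.192
115.145.155.66 AND mask = 115.145.155.64
No, different subnets (136.238.151.192 vs 115.145.155.64)


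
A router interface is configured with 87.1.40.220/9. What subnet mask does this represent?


/9 means 9 network bits, 23 host bits
Binary: 11111111100000000000000000000000
Mask: 255.128.0.0


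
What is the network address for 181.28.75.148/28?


IP:   10110101.00011100.01001011.10010100
Mask: 11111111.11111111.11111111.11110000
AND operation:
Net:  10110101.00011100.01001011.10010000
Network: 181.28.75.144/28


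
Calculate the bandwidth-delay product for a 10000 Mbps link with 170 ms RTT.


BDP = bandwidth * RTT
= 10000 Mbps * 170 ms
= 10000 * 1e6 * 170 / 1000 bits
= 1700000000 bits
= 212500000 bytes
= 207519.5312 KB
BDP = 1700000000 bits (212500000 bytes)


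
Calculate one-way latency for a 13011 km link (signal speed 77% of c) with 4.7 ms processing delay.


Speed = 0.77 * 3e5 km/s = 231000 km/s
Propagation delay = 13011 / 231000 = 0.0563 s = 56.3247 ms
Processing delay = 4.7 ms
Total one-way latency = 61.0247 ms


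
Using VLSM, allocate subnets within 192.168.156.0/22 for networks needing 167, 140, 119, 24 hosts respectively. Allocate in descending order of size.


167 hosts -> /24 (254 usable): 192.168.156.0/24
140 hosts -> /24 (254 usable): 192.168.157.0/24
119 hosts -> /25 (126 usable): 192.168.158.0/25
24 hosts -> /27 (30 usable): 192.168.158.128/27
Allocation: 192.168.156.0/24 (167 hosts, 254 usable); 192.168.157.0/24 (140 hosts, 254 usable); 192.168.158.0/25 (119 hosts, 126 usable); 192.168.158.128/27 (24 hosts, 30 usable)


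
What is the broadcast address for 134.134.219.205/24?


Network: 134.134.219.0/24
Host bits = 8
Set all host bits to 1:
Broadcast: 134.134.219.255


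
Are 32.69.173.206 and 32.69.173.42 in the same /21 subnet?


Mask: 255.255.248.0
32.69.173.206 AND mask = 32.69.168.0
32.69.173.42 AND mask = 32.69.168.0
Yes, same subnet (32.69.168.0)


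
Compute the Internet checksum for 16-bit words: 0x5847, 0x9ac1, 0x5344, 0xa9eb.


Sum all words (with carry folding):
+ 0x5847 = 0x5847
+ 0x9ac1 = 0xf308
+ 0x5344 = 0x464d
+ 0xa9eb = 0xf038
One's complement: ~0xf038
Checksum = 0x0fc7


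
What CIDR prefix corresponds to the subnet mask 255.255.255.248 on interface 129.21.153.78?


Binary: 11111111.11111111.11111111.11111000
Count leading 1s
Prefix: /29


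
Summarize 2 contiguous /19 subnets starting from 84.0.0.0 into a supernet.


Original prefix: /19
Number of subnets: 2 = 2^1
New prefix = 19 - 1 = 18
Supernet: 84.0.0.0/18


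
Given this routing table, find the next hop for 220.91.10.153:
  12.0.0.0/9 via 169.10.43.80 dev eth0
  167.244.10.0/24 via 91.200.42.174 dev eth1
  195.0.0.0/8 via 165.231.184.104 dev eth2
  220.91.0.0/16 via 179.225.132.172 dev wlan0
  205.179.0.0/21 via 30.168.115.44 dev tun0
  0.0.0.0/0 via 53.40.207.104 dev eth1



Longest prefix match for 220.91.10.153:
  /9 12.0.0.0: no
  /24 167.244.10.0: no
  /8 195.0.0.0: no
  /16 220.91.0.0: MATCH
  /21 205.179.0.0: no
  /0 0.0.0.0: MATCH
Selected: next-hop 179.225.132.172 via wlan0 (matched /16)


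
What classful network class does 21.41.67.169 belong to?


First octet: 21
Binary: 00010101
0xxxxxxx -> Class A (1-126)
Class A, default mask 255.0.0.0 (/8)


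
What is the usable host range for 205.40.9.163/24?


Network: 205.40.9.0
Broadcast: 205.40.9.255
First usable = network + 1
Last usable = broadcast - 1
Range: 205.40.9.1 to 205.40.9.254


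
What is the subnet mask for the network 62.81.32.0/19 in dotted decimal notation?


/19 means 19 network bits, 13 host bits
Binary: 11111111111111111110000000000000
Mask: 255.255.224.0


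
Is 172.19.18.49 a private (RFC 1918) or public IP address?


RFC 1918 private ranges:
  10.0.0.0/8 (10.0.0.0 - 10.255.255.255)
  172.16.0.0/12 (172.16.0.0 - 172.31.255.255)
  192.168.0.0/16 (192.168.0.0 - 192.168.255.255)
Private (in 172.16.0.0/12)


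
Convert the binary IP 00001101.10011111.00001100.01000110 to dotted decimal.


00001101 = 13
10011111 = 159
00001100 = 12
01000110 = 70
IP: 13.159.12.70


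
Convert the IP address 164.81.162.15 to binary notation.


164 = 10100100
81 = 01010001
162 = 10100010
15 = 00001111
Binary: 10100100.01010001.10100010.00001111


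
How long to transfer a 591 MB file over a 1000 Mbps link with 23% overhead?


Effective throughput = 1000 * (1 - 23/100) = 770 Mbps
File size in Mb = 591 * 8 = 4728 Mb
Time = 4728 / 770
Time = 6.1403 seconds


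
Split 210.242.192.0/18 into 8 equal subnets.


New prefix = 18 + 3 = 21
Each subnet has 2048 addresses
  210.242.192.0/21
  210.242.200.0/21
  210.242.208.0/21
  210.242.216.0/21
  210.242.224.0/21
  210.242.232.0/21
  210.242.240.0/21
  210.242.248.0/21
Subnets: 210.242.192.0/21, 210.242.200.0/21, 210.242.208.0/21, 210.242.216.0/21, 210.242.224.0/21, 210.242.232.0/21, 210.242.240.0/21, 210.242.248.0/21


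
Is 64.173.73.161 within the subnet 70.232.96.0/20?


Subnet network: 70.232.96.0
Test IP AND mask: 64.173.64.0
No, 64.173.73.161 is not in 70.232.96.0/20


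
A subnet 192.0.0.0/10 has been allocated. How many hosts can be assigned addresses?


Host bits = 32 - 10 = 22
Total addresses = 2^22 = 4194304
Usable = total - 2 (network and broadcast)
Usable hosts: 4194302


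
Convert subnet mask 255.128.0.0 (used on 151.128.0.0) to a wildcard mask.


Subnet mask: 255.128.0.0
Wildcard = 255.255.255.255 - subnet mask
255 - 255 = 0
255 - 128 = 127
255 - 0 = 255
255 - 0 = 255
Wildcard: 0.127.255.255


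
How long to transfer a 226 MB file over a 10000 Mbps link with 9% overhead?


Effective throughput = 10000 * (1 - 9/100) = 9100 Mbps
File size in Mb = 226 * 8 = 1808 Mb
Time = 1808 / 9100
Time = 0.1987 seconds


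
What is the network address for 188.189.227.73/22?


IP:   10111100.10111101.11100011.01001001
Mask: 11111111.11111111.11111100.00000000
AND operation:
Net:  10111100.10111101.11100000.00000000
Network: 188.189.224.0/22


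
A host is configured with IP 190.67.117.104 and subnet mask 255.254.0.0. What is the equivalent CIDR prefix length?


Binary: 11111111.11111110.00000000.00000000
Count leading 1s
Prefix: /15


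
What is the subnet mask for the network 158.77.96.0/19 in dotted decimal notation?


/19 means 19 network bits, 13 host bits
Binary: 11111111111111111110000000000000
Mask: 255.255.224.0


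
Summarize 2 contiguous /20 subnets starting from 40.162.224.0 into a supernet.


Original prefix: /20
Number of subnets: 2 = 2^1
New prefix = 20 - 1 = 19
Supernet: 40.162.224.0/19


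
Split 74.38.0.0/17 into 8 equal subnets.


New prefix = 17 + 3 = 20
Each subnet has 4096 addresses
  74.38.0.0/20
  74.38.16.0/20
  74.38.32.0/20
  74.38.48.0/20
  74.38.64.0/20
  74.38.80.0/20
  74.38.96.0/20
  74.38.112.0/20
Subnets: 74.38.0.0/20, 74.38.16.0/20, 74.38.32.0/20, 74.38.48.0/20, 74.38.64.0/20, 74.38.80.0/20, 74.38.96.0/20, 74.38.112.0/20


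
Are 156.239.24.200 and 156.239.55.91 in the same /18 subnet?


Mask: 255.255.192.0
156.239.24.200 AND mask = 156.239.0.0
156.239.55.91 AND mask = 156.239.0.0
Yes, same subnet (156.239.0.0)


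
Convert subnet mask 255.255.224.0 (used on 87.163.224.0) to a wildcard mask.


Subnet mask: 255.255.224.0
Wildcard = 255.255.255.255 - subnet mask
255 - 255 = 0
255 - 255 = 0
255 - 224 = 31
255 - 0 = 255
Wildcard: 0.0.31.255


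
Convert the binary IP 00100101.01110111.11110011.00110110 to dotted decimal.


00100101 = 37
01110111 = 119
11110011 = 243
00110110 = 54
IP: 37.119.243.54


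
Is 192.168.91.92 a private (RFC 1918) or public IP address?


RFC 1918 private ranges:
  10.0.0.0/8 (10.0.0.0 - 10.255.255.255)
  172.16.0.0/12 (172.16.0.0 - 172.31.255.255)
  192.168.0.0/16 (192.168.0.0 - 192.168.255.255)
Private (in 192.168.0.0/16)


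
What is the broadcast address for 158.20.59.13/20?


Network: 158.20.48.0/20
Host bits = 12
Set all host bits to 1:
Broadcast: 158.20.63.255


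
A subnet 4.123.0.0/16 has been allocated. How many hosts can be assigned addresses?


Host bits = 32 - 16 = 16
Total addresses = 2^16 = 65536
Usable = total - 2 (network and broadcast)
Usable hosts: 65534


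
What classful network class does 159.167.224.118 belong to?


First octet: 159
Binary: 10011111
10xxxxxx -> Class B (128-191)
Class B, default mask 255.255.0.0 (/16)


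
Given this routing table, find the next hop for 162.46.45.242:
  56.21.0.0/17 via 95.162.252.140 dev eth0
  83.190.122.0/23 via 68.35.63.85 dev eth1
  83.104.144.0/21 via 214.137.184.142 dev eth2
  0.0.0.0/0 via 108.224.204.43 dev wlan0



Longest prefix match for 162.46.45.242:
  /17 56.21.0.0: no
  /23 83.190.122.0: no
  /21 83.104.144.0: no
  /0 0.0.0.0: MATCH
Selected: next-hop 108.224.204.43 via wlan0 (matched /0)


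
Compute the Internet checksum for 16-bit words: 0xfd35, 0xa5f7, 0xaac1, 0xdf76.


Sum all words (with carry folding):
+ 0xfd35 = 0xfd35
+ 0xa5f7 = 0xa32d
+ 0xaac1 = 0x4def
+ 0xdf76 = 0x2d66
One's complement: ~0x2d66
Checksum = 0xd299


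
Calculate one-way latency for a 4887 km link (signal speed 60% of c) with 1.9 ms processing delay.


Speed = 0.6 * 3e5 km/s = 180000 km/s
Propagation delay = 4887 / 180000 = 0.0272 s = 27.15 ms
Processing delay = 1.9 ms
Total one-way latency = 29.05 ms


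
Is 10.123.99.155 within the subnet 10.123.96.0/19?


Subnet network: 10.123.96.0
Test IP AND mask: 10.123.96.0
Yes, 10.123.99.155 is in 10.123.96.0/19


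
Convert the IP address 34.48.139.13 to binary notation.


34 = 00100010
48 = 00110000
139 = 10001011
13 = 00001101
Binary: 00100010.00110000.10001011.00001101


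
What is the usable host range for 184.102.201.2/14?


Network: 184.100.0.0
Broadcast: 184.103.255.255
First usable = network + 1
Last usable = broadcast - 1
Range: 184.100.0.1 to 184.103.255.254


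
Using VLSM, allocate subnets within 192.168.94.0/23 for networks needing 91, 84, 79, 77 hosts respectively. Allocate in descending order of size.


91 hosts -> /25 (126 usable): 192.168.94.0/25
84 hosts -> /25 (126 usable): 192.168.94.128/25
79 hosts -> /25 (126 usable): 192.168.95.0/25
77 hosts -> /25 (126 usable): 192.168.95.128/25
Allocation: 192.168.94.0/25 (91 hosts, 126 usable); 192.168.94.128/25 (84 hosts, 126 usable); 192.168.95.0/25 (79 hosts, 126 usable); 192.168.95.128/25 (77 hosts, 126 usable)


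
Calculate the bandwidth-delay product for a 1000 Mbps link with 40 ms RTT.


BDP = bandwidth * RTT
= 1000 Mbps * 40 ms
= 1000 * 1e6 * 40 / 1000 bits
= 40000000 bits
= 5000000 bytes
= 4882.8125 KB
BDP = 40000000 bits (5000000 bytes)


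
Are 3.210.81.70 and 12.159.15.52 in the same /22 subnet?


Mask: 255.255.252.0
3.210.81.70 AND mask = 3.210.80.0
12.159.15.52 AND mask = 12.159.12.0
No, different subnets (3.210.80.0 vs 12.159.12.0)


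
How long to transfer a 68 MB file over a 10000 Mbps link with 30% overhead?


Effective throughput = 10000 * (1 - 30/100) = 7000 Mbps
File size in Mb = 68 * 8 = 544 Mb
Time = 544 / 7000
Time = 0.0777 seconds


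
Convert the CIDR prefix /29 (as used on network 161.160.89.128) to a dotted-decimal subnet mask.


/29 means 29 network bits, 3 host bits
Binary: 11111111111111111111111111111000
Mask: 255.255.255.248


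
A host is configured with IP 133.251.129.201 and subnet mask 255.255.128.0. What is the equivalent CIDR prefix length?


Binary: 11111111.11111111.10000000.00000000
Count leading 1s
Prefix: /17


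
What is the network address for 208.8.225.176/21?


IP:   11010000.00001000.11100001.10110000
Mask: 11111111.11111111.11111000.00000000
AND operation:
Net:  11010000.00001000.11100000.00000000
Network: 208.8.224.0/21


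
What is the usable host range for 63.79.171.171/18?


Network: 63.79.128.0
Broadcast: 63.79.191.255
First usable = network + 1
Last usable = broadcast - 1
Range: 63.79.128.1 to 63.79.191.254


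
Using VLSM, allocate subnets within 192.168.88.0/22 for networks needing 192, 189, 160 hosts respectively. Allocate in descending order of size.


192 hosts -> /24 (254 usable): 192.168.88.0/24
189 hosts -> /24 (254 usable): 192.168.89.0/24
160 hosts -> /24 (254 usable): 192.168.90.0/24
Allocation: 192.168.88.0/24 (192 hosts, 254 usable); 192.168.89.0/24 (189 hosts, 254 usable); 192.168.90.0/24 (160 hosts, 254 usable)


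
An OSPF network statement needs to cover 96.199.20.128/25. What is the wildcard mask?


Subnet mask: 255.255.255.128
Wildcard = 255.255.255.255 - subnet mask
255 - 255 = 0
255 - 255 = 0
255 - 255 = 0
255 - 128 = 127
Wildcard: 0.0.0.127


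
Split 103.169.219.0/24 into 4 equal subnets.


New prefix = 24 + 2 = 26
Each subnet has 64 addresses
  103.169.219.0/26
  103.169.219.64/26
  103.169.219.128/26
  103.169.219.192/26
Subnets: 103.169.219.0/26, 103.169.219.64/26, 103.169.219.128/26, 103.169.219.192/26


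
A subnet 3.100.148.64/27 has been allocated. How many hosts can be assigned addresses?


Host bits = 32 - 27 = 5
Total addresses = 2^5 = 32
Usable = total - 2 (network and broadcast)
Usable hosts: 30


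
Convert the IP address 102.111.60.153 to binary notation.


102 = 01100110
111 = 01101111
60 = 00111100
153 = 10011001
Binary: 01100110.01101111.00111100.10011001


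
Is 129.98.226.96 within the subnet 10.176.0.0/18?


Subnet network: 10.176.0.0
Test IP AND mask: 129.98.192.0
No, 129.98.226.96 is not in 10.176.0.0/18


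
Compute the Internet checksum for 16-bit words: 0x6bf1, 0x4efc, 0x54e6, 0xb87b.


Sum all words (with carry folding):
+ 0x6bf1 = 0x6bf1
+ 0x4efc = 0xbaed
+ 0x54e6 = 0x0fd4
+ 0xb87b = 0xc84f
One's complement: ~0xc84f
Checksum = 0x37b0


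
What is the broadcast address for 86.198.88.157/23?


Network: 86.198.88.0/23
Host bits = 9
Set all host bits to 1:
Broadcast: 86.198.89.255


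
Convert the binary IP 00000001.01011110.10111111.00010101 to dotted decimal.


00000001 = 1
01011110 = 94
10111111 = 191
00010101 = 21
IP: 1.94.191.21


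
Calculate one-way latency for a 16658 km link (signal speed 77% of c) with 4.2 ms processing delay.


Speed = 0.77 * 3e5 km/s = 231000 km/s
Propagation delay = 16658 / 231000 = 0.0721 s = 72.1126 ms
Processing delay = 4.2 ms
Total one-way latency = 76.3126 ms


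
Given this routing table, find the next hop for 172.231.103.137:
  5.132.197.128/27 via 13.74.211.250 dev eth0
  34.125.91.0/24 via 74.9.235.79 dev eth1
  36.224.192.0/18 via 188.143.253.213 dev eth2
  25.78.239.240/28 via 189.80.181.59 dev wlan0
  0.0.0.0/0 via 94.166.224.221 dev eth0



Longest prefix match for 172.231.103.137:
  /27 5.132.197.128: no
  /24 34.125.91.0: no
  /18 36.224.192.0: no
  /28 25.78.239.240: no
  /0 0.0.0.0: MATCH
Selected: next-hop 94.166.224.221 via eth0 (matched /0)


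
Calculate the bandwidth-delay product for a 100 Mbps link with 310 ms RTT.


BDP = bandwidth * RTT
= 100 Mbps * 310 ms
= 100 * 1e6 * 310 / 1000 bits
= 31000000 bits
= 3875000 bytes
= 3784.1797 KB
BDP = 31000000 bits (3875000 bytes)


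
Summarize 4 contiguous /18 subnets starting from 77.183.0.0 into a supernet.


Original prefix: /18
Number of subnets: 4 = 2^2
New prefix = 18 - 2 = 16
Supernet: 77.183.0.0/16


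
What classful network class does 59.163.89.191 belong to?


First octet: 59
Binary: 00111011
0xxxxxxx -> Class A (1-126)
Class A, default mask 255.0.0.0 (/8)


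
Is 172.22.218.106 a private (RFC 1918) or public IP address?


RFC 1918 private ranges:
  10.0.0.0/8 (10.0.0.0 - 10.255.255.255)
  172.16.0.0/12 (172.16.0.0 - 172.31.255.255)
  192.168.0.0/16 (192.168.0.0 - 192.168.255.255)
Private (in 172.16.0.0/12)


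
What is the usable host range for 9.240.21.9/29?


Network: 9.240.21.8
Broadcast: 9.240.21.15
First usable = network + 1
Last usable = broadcast - 1
Range: 9.240.21.9 to 9.240.21.14


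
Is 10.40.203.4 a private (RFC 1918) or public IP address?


RFC 1918 private ranges:
  10.0.0.0/8 (10.0.0.0 - 10.255.255.255)
  172.16.0.0/12 (172.16.0.0 - 172.31.255.255)
  192.168.0.0/16 (192.168.0.0 - 192.168.255.255)
Private (in 10.0.0.0/8)


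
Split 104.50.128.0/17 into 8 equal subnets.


New prefix = 17 + 3 = 20
Each subnet has 4096 addresses
  104.50.128.0/20
  104.50.144.0/20
  104.50.160.0/20
  104.50.176.0/20
  104.50.192.0/20
  104.50.208.0/20
  104.50.224.0/20
  104.50.240.0/20
Subnets: 104.50.128.0/20, 104.50.144.0/20, 104.50.160.0/20, 104.50.176.0/20, 104.50.192.0/20, 104.50.208.0/20, 104.50.224.0/20, 104.50.240.0/20


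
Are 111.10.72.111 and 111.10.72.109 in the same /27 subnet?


Mask: 255.255.255.224
111.10.72.111 AND mask = 111.10.72.96
111.10.72.109 AND mask = 111.10.72.96
Yes, same subnet (111.10.72.96)


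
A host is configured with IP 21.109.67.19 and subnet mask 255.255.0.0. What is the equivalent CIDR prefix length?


Binary: 11111111.11111111.00000000.00000000
Count leading 1s
Prefix: /16
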